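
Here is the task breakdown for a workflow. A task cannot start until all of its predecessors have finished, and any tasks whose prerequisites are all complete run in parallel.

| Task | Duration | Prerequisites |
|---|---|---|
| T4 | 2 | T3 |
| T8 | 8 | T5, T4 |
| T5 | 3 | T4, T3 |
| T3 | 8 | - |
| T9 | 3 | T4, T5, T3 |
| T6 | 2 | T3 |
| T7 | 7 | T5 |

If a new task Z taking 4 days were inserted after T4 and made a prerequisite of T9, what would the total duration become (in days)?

Originally the schedule takes 21 days.
With Z inserted, T9 now waits for max(T4, T5, T3, Z).
New critical path: T3→T4→T5→T8 = 8+2+3+8 = 21 ⇒ 21 days.

21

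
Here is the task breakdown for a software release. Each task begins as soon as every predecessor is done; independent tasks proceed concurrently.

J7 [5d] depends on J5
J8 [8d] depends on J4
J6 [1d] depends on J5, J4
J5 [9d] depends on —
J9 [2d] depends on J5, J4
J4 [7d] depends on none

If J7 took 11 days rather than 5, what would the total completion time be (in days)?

Actual critical path: J4→J8 = 7+8 = 15 ⇒ 15 days.
J7 is off the critical path — its longest chain is 14 days, giving 1 of slack.
The binding chain switches to J5→J7 = 9+11 = 20; finish 20 days.

20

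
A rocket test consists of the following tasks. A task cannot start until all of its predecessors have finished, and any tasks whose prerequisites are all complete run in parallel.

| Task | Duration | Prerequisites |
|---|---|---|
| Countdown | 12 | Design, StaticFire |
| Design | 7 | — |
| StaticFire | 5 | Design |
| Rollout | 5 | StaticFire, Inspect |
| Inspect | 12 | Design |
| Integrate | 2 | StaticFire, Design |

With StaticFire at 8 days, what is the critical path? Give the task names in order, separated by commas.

Design, StaticFire, Countdown

Actual critical path: Design→StaticFire→Countdown = 7+5+12 = 24 ⇒ 24 days.
StaticFire lies on that path, so at 8 days the path becomes 27 days.
That remains the longest chain; total 27 days.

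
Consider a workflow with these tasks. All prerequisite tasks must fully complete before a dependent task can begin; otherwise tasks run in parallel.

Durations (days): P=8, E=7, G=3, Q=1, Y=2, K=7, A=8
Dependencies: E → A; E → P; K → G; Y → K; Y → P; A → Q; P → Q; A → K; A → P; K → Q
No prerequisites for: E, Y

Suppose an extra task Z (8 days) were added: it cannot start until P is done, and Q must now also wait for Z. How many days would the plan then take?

32

Originally the plan takes 25 days.
With Z inserted, Q now waits for max(K, P, A, Z).
New critical path: E→A→P→Z→Q = 7+8+8+8+1 = 32 ⇒ 32 days.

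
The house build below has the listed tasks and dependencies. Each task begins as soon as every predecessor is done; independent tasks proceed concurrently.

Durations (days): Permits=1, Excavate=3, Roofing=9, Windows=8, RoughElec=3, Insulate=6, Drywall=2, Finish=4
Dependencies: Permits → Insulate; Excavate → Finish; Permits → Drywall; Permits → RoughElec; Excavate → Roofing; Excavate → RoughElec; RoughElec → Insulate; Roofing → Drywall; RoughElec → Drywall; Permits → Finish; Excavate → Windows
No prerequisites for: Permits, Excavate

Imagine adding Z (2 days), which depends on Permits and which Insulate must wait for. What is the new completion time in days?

14

Originally the job takes 14 days.
With Z inserted, Insulate now waits for max(Permits, RoughElec, Z).
New critical path: Excavate→Roofing→Drywall = 3+9+2 = 14 ⇒ 14 days.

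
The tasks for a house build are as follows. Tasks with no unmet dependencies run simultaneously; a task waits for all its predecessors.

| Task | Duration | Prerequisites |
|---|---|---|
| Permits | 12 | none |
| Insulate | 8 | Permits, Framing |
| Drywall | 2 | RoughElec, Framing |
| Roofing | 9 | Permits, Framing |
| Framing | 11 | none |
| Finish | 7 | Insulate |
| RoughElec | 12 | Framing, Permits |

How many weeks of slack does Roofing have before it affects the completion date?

The longest chain is Permits→Insulate→Finish = 12+8+7 = 27; overall finish 27 weeks.
Longest path through Roofing: 21 weeks (earliest finish 21, latest finish 27).
Float = 27 − 21 = 6.

6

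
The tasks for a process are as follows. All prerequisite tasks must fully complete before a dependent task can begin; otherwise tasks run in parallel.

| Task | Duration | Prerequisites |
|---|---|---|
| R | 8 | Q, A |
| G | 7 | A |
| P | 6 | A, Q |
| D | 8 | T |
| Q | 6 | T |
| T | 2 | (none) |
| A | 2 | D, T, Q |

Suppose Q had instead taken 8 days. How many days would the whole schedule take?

As given, the longest chain is T→D→A→R = 2+8+2+8 = 20, so the finish is 20 days.
The longest path through Q is only 18 days, so Q has float 2.
New critical path: T→Q→A→R = 2+8+2+8 = 20 ⇒ 20 days.

20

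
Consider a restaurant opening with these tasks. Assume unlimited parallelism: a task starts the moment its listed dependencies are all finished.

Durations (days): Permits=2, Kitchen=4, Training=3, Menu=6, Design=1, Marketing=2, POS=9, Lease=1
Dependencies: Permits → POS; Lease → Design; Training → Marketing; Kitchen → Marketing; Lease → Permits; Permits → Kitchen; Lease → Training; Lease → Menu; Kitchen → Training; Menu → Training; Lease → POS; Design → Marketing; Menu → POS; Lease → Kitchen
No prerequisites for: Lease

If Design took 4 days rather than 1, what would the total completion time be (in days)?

Baseline: Lease→Menu→POS = 1+6+9 = 16 → 16 days.
Design has 12 days of float (longest path through it is 4).
No other chain overtakes it, so the finish is 16 days.

16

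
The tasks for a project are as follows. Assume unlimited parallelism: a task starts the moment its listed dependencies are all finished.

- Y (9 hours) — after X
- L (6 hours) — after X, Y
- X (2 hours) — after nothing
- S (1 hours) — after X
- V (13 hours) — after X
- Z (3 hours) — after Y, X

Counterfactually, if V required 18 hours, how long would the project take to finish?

20

Baseline: X→Y→L = 2+9+6 = 17 → 17 hours.
V is off the critical path — its longest chain is 15 hours, giving 2 of slack.
The binding chain switches to X→V = 2+18 = 20; finish 20 hours.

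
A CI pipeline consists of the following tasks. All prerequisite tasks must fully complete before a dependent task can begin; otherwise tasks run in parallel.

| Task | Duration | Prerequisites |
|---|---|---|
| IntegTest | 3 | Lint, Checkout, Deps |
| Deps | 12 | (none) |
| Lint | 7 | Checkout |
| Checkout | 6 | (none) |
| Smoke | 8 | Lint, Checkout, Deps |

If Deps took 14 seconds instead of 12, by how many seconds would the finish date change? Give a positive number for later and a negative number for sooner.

1

Critical path before the change: Checkout→Lint→Smoke = 6+7+8 = 21 giving 21 seconds.
Deps is off the critical path — its longest chain is 20 seconds, giving 1 of slack.
New critical path: Deps→Smoke = 14+8 = 22 ⇒ 22 seconds.
Change in finish: 22 − 21 = +1 seconds.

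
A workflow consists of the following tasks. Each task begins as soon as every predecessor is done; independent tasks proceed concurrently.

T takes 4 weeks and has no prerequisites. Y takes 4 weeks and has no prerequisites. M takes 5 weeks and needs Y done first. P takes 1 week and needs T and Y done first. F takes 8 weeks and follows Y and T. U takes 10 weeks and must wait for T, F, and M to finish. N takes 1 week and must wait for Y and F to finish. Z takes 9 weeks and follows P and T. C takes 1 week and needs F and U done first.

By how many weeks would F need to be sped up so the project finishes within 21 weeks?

2

Current finish: 23 weeks; target: 21.
F is on every critical path, so each week cut from F cuts the finish by one (this holds down to a finish of 20).
Need 23 − 21 = 2 weeks off F → F becomes 6 weeks, finish becomes 21.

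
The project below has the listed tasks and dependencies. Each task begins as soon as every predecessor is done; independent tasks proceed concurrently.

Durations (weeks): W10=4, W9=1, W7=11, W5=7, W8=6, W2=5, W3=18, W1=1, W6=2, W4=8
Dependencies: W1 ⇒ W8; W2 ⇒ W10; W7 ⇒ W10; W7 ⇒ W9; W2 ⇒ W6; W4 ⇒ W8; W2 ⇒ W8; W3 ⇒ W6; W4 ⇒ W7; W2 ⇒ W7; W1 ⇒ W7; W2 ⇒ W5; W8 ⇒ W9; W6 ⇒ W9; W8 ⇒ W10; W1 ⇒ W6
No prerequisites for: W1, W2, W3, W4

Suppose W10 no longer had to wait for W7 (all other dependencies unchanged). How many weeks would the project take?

Original critical path: W4→W7→W10 = 8+11+4 = 23 ⇒ 23 weeks.
Without W7→W10, W10's earliest start moves from 19 to 14.
The longest chain is now W3→W6→W9 = 18+2+1 = 21, so the project takes 21 weeks.

21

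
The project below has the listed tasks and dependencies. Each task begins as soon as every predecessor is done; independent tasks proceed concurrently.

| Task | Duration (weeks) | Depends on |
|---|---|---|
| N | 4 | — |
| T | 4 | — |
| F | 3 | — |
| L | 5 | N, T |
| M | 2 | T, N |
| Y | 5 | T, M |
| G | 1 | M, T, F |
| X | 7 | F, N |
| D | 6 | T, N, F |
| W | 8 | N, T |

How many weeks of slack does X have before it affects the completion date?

1

Critical path: N→W = 4+8 = 12, so the finish is 12 weeks.
Longest path through X: 11 weeks (earliest finish 11, latest finish 12).
Slack of X = 5 − 4 = 1 week.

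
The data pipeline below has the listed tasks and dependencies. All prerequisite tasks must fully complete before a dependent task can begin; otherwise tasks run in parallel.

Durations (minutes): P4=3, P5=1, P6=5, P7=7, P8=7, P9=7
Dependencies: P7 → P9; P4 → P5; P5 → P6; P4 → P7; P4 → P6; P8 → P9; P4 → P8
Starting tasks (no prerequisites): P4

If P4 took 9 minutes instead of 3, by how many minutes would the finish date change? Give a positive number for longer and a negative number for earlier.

6

The binding path is P4→P7→P9 = 3+7+7 = 17; finish at 17 minutes.
Since P4 is critical, the +6 change carries straight to that chain (now 23 minutes).
No other chain overtakes it, so the finish is 23 minutes.
Change in finish: 23 − 17 = +6 minutes.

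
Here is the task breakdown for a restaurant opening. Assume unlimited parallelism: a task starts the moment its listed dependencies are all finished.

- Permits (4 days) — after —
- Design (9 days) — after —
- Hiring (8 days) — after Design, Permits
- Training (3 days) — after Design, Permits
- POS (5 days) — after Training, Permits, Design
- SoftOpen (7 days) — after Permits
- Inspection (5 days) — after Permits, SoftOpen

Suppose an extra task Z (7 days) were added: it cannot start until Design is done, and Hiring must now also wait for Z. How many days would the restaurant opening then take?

24

Originally the restaurant opening takes 17 days.
With Z inserted, Hiring now waits for max(Design, Permits, Z).
New critical path: Design→Z→Hiring = 9+7+8 = 24 ⇒ 24 days.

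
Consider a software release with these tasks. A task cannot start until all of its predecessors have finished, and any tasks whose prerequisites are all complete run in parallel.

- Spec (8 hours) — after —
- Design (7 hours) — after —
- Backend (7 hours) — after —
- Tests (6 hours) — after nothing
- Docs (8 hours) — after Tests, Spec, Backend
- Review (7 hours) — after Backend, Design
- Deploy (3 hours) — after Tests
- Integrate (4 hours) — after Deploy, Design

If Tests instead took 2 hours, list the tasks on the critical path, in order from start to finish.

Spec, Docs

Actual critical path: Spec→Docs = 8+8 = 16 ⇒ 16 hours.
The longest path through Tests is only 14 hours, so Tests has float 2.
No other chain overtakes it, so the finish is 16 hours.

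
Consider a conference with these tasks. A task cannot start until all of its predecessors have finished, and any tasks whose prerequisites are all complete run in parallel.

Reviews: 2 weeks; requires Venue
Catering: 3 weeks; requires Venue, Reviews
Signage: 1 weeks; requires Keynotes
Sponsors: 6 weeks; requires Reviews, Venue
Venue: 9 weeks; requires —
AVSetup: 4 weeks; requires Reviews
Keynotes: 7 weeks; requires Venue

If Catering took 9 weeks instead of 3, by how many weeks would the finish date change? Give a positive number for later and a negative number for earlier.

3

Critical path before the change: Venue→Reviews→Sponsors = 9+2+6 = 17 giving 17 weeks.
Catering is off the critical path — its longest chain is 14 weeks, giving 3 of slack.
Now Venue→Reviews→Catering = 9+2+9 = 20 is longest, so the finish becomes 20 weeks.
Change in finish: 20 − 17 = +3 weeks.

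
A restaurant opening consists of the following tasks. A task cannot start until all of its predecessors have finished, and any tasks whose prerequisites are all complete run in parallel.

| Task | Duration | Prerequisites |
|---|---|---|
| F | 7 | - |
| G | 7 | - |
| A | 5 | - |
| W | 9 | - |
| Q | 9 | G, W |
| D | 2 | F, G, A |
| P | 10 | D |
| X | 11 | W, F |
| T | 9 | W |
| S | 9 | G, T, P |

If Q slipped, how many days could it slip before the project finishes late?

The longest chain is F→D→P→S = 7+2+10+9 = 28; overall finish 28 days.
Q finishes as early as 18 and must finish by 28.
Slack of Q = 19 − 9 = 10 days.

10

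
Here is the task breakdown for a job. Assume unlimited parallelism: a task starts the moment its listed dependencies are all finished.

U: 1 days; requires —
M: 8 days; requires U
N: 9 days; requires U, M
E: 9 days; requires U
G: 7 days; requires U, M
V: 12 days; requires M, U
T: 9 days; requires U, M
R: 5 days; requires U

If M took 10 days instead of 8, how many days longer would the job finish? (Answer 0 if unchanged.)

2

The binding path is U→M→V = 1+8+12 = 21; finish at 21 days.
Since M is critical, the +2 change carries straight to that chain (now 23 days).
The critical path is still U→M→V; finish is now 23 days.
Change in finish: 23 − 21 = +2 days.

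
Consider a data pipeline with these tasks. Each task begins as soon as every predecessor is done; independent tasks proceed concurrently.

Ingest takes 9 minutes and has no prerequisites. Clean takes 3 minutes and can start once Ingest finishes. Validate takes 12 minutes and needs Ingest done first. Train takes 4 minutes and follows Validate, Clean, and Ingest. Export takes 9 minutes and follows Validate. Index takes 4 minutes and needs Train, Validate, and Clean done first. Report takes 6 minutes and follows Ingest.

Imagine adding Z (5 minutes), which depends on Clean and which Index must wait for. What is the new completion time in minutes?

30

Originally the plan takes 30 minutes.
With Z inserted, Index now waits for max(Train, Validate, Clean, Z).
New critical path: Ingest→Validate→Export = 9+12+9 = 30 ⇒ 30 minutes.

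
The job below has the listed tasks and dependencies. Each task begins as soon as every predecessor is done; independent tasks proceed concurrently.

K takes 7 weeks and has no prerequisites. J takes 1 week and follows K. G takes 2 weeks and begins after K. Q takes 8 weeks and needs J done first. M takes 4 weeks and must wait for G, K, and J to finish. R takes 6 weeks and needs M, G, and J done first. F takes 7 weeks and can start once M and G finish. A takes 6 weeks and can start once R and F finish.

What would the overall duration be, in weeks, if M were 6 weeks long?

Baseline: K→G→M→F→A = 7+2+4+7+6 = 26 → 26 weeks.
M is on the critical path; changing it to 6 makes that path 28 weeks.
That remains the longest chain; total 28 weeks.

28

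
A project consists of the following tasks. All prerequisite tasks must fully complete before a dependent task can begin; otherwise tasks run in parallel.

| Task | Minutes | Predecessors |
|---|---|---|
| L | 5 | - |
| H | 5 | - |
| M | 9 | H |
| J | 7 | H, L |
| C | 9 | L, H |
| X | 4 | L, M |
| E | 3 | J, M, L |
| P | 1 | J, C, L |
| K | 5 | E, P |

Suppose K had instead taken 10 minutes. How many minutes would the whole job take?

Baseline: H→M→E→K = 5+9+3+5 = 22 → 22 minutes.
K lies on that path, so at 10 minutes the path becomes 27 minutes.
The critical path is still H→M→E→K; finish is now 27 minutes.

27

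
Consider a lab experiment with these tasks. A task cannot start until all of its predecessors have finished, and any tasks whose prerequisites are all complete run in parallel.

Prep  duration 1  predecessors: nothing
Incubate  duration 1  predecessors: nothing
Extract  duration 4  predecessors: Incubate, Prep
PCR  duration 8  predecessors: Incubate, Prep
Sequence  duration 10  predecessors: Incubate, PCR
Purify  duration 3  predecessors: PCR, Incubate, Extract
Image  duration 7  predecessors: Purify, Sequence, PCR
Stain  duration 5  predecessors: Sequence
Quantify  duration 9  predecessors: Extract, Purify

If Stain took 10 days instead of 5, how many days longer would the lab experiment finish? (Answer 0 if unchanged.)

Baseline: Prep→PCR→Sequence→Image = 1+8+10+7 = 26 → 26 days.
The longest path through Stain is only 24 days, so Stain has float 2.
New critical path: Prep→PCR→Sequence→Stain = 1+8+10+10 = 29 ⇒ 29 days.
Change in finish: 29 − 26 = +3 days.

3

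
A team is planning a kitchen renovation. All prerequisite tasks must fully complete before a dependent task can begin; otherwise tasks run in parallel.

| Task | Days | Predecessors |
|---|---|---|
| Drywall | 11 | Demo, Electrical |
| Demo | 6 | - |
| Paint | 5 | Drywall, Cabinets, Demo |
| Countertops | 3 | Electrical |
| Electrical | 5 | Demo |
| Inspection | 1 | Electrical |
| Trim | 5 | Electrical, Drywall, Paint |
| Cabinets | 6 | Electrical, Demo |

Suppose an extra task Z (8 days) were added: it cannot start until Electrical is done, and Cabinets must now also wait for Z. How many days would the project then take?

Originally the project takes 32 days.
With Z inserted, Cabinets now waits for max(Electrical, Demo, Z).
New critical path: Demo→Electrical→Z→Cabinets→Paint→Trim = 6+5+8+6+5+5 = 35 ⇒ 35 days.

35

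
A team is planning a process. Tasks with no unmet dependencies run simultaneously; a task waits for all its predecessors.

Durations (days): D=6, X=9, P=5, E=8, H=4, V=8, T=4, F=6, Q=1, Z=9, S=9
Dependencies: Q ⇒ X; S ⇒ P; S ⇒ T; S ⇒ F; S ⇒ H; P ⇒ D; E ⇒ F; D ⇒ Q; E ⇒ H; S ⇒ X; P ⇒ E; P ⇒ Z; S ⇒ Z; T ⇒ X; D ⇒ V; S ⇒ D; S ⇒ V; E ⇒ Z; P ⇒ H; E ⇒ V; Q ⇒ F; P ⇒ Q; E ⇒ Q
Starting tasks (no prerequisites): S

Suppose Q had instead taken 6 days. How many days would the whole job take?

Baseline: S→P→E→Q→X = 9+5+8+1+9 = 32 → 32 days.
Q lies on that path, so at 6 days the path becomes 37 days.
No other chain overtakes it, so the finish is 37 days.

37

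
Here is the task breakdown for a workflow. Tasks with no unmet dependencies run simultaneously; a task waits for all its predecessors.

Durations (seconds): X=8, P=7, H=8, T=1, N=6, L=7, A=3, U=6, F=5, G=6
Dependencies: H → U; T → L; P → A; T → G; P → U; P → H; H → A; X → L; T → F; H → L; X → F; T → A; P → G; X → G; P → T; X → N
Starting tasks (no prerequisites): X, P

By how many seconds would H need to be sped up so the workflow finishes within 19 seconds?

3

Current finish: 22 seconds; target: 19.
H is on every critical path, so each second cut from H cuts the finish by one (this holds down to a finish of 15).
Need 22 − 19 = 3 seconds off H → H becomes 5 seconds, finish becomes 19.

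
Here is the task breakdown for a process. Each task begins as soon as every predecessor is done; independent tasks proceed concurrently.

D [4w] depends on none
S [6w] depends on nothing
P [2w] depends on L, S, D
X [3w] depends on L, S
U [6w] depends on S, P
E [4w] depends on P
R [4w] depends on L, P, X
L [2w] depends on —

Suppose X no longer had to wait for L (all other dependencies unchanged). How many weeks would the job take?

With the dependency in place, S→P→U = 6+2+6 = 14 sets the finish at 14 weeks.
Dropping L→X doesn't change X's earliest start (6); another predecessor still binds.
New critical path: S→P→U = 6+2+6 = 14 ⇒ 14 weeks.

14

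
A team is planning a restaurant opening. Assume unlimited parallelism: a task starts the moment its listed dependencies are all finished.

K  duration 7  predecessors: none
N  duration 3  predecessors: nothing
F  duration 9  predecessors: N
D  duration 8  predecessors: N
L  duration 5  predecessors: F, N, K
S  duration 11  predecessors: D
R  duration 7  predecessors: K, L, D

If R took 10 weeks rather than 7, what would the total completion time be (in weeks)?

As given, the longest chain is N→F→L→R = 3+9+5+7 = 24, so the finish is 24 weeks.
R is on the critical path; changing it to 10 makes that path 27 weeks.
No other chain overtakes it, so the finish is 27 weeks.

27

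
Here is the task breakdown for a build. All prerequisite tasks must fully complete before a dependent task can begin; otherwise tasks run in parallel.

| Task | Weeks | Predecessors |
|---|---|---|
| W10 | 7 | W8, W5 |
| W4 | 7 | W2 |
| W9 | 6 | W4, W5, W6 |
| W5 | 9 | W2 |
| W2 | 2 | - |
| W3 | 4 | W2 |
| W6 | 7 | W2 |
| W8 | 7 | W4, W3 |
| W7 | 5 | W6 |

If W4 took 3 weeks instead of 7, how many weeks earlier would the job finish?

3

Critical path before the change: W2→W4→W8→W10 = 2+7+7+7 = 23 giving 23 weeks.
W4 is on the critical path; changing it to 3 makes that path 19 weeks.
The binding chain switches to W2→W3→W8→W10 = 2+4+7+7 = 20; finish 20 weeks.
Change in finish: 20 − 23 = -3 weeks.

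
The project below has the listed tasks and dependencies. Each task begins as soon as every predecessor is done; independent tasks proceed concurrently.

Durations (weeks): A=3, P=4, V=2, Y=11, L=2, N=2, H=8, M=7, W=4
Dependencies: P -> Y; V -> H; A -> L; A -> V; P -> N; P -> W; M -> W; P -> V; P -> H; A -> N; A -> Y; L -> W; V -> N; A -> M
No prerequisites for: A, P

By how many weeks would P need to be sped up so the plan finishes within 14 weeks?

1

Current finish: 15 weeks; target: 14.
P is on every critical path, so each week cut from P cuts the finish by one (this holds down to a finish of 14).
Need 15 − 14 = 1 week off P → P becomes 3 weeks, finish becomes 14.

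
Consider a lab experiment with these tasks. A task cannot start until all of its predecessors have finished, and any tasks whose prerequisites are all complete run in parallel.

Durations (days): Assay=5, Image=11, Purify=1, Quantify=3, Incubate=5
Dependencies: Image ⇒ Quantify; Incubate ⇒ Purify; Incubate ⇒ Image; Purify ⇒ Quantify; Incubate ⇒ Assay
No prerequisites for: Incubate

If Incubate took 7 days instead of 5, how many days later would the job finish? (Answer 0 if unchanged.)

Actual critical path: Incubate→Image→Quantify = 5+11+3 = 19 ⇒ 19 days.
Incubate lies on that path, so at 7 days the path becomes 21 days.
That remains the longest chain; total 21 days.
Change in finish: 21 − 19 = +2 days.

2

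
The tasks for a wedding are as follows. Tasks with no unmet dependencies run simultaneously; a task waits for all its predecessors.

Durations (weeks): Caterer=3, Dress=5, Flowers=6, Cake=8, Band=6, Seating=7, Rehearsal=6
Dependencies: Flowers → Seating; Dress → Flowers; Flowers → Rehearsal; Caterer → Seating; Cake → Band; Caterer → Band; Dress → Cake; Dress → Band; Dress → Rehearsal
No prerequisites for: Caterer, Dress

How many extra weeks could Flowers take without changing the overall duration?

Dress→Cake→Band = 5+8+6 = 19 sets the makespan at 19 weeks.
Longest path through Flowers: 18 weeks (earliest finish 11, latest finish 12).
Float = 19 − 18 = 1.

1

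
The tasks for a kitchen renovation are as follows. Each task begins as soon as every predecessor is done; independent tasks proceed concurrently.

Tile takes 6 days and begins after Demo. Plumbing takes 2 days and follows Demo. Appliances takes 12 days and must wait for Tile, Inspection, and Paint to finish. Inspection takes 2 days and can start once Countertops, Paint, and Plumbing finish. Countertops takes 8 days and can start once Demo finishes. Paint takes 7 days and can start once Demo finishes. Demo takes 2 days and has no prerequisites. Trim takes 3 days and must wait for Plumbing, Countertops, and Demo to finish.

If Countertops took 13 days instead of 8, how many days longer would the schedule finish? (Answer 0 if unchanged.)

5

Baseline: Demo→Countertops→Inspection→Appliances = 2+8+2+12 = 24 → 24 days.
Countertops lies on that path, so at 13 days the path becomes 29 days.
That remains the longest chain; total 29 days.
Change in finish: 29 − 24 = +5 days.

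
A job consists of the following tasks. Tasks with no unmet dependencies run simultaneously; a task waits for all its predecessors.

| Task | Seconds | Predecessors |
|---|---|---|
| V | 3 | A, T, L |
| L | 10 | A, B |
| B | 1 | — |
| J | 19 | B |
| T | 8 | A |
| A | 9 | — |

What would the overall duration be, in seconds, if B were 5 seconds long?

The binding path is A→L→V = 9+10+3 = 22; finish at 22 seconds.
The longest path through B is only 20 seconds, so B has float 2.
The binding chain switches to B→J = 5+19 = 24; finish 24 seconds.

24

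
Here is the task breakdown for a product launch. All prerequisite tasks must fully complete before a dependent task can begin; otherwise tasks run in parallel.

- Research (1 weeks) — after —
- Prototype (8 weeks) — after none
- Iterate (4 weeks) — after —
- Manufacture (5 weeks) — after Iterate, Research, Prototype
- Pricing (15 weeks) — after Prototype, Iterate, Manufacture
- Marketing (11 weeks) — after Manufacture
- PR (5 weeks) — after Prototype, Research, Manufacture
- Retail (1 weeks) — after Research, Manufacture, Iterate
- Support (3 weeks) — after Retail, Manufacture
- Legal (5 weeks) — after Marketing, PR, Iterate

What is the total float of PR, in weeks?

Critical path: Prototype→Manufacture→Marketing→Legal = 8+5+11+5 = 29, so the finish is 29 weeks.
PR finishes as early as 18 and must finish by 24.
So PR can slip 24 − 18 = 6 weeks.

6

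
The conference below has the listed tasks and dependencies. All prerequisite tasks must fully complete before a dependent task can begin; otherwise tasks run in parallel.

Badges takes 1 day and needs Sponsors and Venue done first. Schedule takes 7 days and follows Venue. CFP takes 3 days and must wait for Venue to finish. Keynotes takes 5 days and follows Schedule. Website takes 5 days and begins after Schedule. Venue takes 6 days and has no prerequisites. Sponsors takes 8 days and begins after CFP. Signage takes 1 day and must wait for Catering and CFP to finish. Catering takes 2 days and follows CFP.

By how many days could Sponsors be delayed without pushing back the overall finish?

Critical path: Venue→CFP→Sponsors→Badges = 6+3+8+1 = 18, so the finish is 18 days.
Sponsors finishes as early as 17 and must finish by 17.
Slack of Sponsors = 9 − 9 = 0 days.

0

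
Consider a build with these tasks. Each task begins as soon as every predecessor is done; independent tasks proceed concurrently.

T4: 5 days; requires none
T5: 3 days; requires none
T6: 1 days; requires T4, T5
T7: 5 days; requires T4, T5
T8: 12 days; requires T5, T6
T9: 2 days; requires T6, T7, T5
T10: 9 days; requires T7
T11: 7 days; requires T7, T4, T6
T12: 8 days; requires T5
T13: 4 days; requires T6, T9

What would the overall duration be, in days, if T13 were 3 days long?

19

Actual critical path: T4→T7→T10 = 5+5+9 = 19 ⇒ 19 days.
T13 has 3 days of float (longest path through it is 16).
That remains the longest chain; total 19 days.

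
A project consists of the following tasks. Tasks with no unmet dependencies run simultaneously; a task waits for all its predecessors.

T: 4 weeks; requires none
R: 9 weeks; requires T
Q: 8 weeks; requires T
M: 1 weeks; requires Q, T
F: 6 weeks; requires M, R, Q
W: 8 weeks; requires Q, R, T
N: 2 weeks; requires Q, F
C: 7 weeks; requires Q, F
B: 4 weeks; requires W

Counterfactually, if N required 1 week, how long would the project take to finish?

Baseline: T→R→F→C = 4+9+6+7 = 26 → 26 weeks.
The longest path through N is only 21 weeks, so N has float 5.
No other chain overtakes it, so the finish is 26 weeks.

26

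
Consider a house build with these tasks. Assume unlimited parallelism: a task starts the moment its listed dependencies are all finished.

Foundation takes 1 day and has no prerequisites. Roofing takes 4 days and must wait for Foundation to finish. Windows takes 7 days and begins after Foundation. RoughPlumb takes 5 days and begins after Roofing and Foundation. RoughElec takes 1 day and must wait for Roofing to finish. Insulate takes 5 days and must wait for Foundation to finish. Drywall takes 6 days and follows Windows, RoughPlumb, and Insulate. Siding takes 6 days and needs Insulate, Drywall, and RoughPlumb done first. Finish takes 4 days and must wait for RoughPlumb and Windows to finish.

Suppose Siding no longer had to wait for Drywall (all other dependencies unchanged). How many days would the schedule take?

Original critical path: Foundation→Roofing→RoughPlumb→Drywall→Siding = 1+4+5+6+6 = 22 ⇒ 22 days.
Without Drywall→Siding, Siding's earliest start moves from 16 to 10.
After: Foundation→Roofing→RoughPlumb→Drywall = 1+4+5+6 = 16 → 16 days.

16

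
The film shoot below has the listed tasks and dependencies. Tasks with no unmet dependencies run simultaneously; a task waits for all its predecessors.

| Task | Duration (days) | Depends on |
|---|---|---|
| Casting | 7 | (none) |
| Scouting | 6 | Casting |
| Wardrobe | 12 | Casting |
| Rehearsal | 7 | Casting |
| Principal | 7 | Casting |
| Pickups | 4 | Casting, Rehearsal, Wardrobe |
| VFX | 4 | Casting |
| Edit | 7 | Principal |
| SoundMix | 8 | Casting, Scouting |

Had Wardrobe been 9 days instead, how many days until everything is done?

Actual critical path: Casting→Wardrobe→Pickups = 7+12+4 = 23 ⇒ 23 days.
Since Wardrobe is critical, the -3 change carries straight to that chain (now 20 days).
The binding chain switches to Casting→Scouting→SoundMix = 7+6+8 = 21; finish 21 days.

21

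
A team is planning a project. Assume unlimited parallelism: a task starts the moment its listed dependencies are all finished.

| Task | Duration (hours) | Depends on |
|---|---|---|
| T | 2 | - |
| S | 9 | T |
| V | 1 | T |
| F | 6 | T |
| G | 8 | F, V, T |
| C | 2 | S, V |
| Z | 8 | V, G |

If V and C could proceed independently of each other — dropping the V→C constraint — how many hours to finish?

24

Original critical path: T→F→G→Z = 2+6+8+8 = 24 ⇒ 24 hours.
Dropping V→C doesn't change C's earliest start (11); another predecessor still binds.
New critical path: T→F→G→Z = 2+6+8+8 = 24 ⇒ 24 hours.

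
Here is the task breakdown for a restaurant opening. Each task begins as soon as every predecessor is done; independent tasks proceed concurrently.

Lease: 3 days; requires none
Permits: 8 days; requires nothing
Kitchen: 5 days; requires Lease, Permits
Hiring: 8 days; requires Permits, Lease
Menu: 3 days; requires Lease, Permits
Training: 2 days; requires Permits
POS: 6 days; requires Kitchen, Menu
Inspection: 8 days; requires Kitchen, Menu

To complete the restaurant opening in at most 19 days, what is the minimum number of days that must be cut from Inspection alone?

Current finish: 21 days; target: 19.
Inspection is on every critical path, so each day cut from Inspection cuts the finish by one (this holds down to a finish of 19).
Need 21 − 19 = 2 days off Inspection → Inspection becomes 6 days, finish becomes 19.

2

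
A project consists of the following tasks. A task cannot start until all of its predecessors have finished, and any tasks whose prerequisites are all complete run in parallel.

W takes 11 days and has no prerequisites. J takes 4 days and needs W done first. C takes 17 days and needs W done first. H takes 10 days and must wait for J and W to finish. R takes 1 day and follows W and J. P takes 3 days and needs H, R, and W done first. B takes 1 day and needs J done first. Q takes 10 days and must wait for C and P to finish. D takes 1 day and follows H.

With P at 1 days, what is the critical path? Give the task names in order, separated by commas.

W, C, Q

As given, the longest chain is W→J→H→P→Q = 11+4+10+3+10 = 38, so the finish is 38 days.
P is on the critical path; changing it to 1 makes that path 36 days.
The binding chain switches to W→C→Q = 11+17+10 = 38; finish 38 days.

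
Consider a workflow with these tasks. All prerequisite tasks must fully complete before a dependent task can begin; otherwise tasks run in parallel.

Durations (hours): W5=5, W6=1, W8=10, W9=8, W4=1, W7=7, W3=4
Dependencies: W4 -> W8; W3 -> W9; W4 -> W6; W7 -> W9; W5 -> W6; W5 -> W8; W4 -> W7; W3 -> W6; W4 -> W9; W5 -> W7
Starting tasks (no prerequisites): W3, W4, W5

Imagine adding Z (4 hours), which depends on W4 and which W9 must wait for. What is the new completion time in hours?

Originally the project takes 20 hours.
With Z inserted, W9 now waits for max(W7, W3, W4, Z).
New critical path: W5→W7→W9 = 5+7+8 = 20 ⇒ 20 hours.

20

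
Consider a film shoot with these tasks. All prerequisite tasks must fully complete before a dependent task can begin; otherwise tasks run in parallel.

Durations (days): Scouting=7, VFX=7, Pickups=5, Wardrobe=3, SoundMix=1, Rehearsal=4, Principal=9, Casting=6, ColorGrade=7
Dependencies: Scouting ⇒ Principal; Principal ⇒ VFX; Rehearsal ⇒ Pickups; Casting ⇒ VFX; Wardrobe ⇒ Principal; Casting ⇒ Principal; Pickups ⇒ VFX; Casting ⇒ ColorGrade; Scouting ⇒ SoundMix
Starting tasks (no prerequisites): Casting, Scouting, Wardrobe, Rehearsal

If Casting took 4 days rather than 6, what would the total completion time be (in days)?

23

As given, the longest chain is Scouting→Principal→VFX = 7+9+7 = 23, so the finish is 23 days.
The longest path through Casting is only 22 days, so Casting has float 1.
The critical path is still Scouting→Principal→VFX; finish is now 23 days.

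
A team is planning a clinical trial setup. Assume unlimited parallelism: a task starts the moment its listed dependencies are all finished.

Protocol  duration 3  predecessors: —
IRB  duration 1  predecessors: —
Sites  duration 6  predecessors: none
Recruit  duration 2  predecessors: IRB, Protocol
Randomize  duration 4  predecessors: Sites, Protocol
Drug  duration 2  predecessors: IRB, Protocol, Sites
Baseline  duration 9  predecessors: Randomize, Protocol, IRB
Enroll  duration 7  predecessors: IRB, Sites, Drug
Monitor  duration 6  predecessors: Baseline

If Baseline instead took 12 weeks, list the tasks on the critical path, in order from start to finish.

Critical path before the change: Sites→Randomize→Baseline→Monitor = 6+4+9+6 = 25 giving 25 weeks.
Baseline is on the critical path; changing it to 12 makes that path 28 weeks.
No other chain overtakes it, so the finish is 28 weeks.

Sites, Randomize, Baseline, Monitor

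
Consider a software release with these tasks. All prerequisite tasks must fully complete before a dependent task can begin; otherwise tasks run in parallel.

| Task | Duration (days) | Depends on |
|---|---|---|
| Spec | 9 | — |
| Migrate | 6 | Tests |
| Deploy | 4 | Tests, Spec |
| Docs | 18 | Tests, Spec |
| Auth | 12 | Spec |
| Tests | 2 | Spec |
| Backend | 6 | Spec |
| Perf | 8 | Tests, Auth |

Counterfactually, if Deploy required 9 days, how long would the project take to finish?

Critical path before the change: Spec→Auth→Perf = 9+12+8 = 29 giving 29 days.
Deploy is off the critical path — its longest chain is 15 days, giving 14 of slack.
The critical path is still Spec→Auth→Perf; finish is now 29 days.

29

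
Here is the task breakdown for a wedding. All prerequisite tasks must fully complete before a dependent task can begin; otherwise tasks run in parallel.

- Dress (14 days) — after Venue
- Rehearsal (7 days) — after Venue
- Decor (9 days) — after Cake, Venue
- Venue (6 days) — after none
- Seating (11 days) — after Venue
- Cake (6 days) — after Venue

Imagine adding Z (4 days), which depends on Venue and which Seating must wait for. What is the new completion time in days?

Originally the wedding takes 21 days.
With Z inserted, Seating now waits for max(Venue, Z).
New critical path: Venue→Z→Seating = 6+4+11 = 21 ⇒ 21 days.

21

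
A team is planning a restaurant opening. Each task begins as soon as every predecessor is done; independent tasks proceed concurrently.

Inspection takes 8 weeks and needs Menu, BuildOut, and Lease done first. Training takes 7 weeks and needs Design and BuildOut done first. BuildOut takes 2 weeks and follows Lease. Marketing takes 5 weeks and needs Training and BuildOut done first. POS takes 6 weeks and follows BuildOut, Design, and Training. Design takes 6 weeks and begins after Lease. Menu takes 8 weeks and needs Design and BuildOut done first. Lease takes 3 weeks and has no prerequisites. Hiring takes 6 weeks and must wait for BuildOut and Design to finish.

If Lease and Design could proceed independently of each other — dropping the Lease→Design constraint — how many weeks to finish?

With the dependency in place, Lease→Design→Menu→Inspection = 3+6+8+8 = 25 sets the finish at 25 weeks.
Without Lease→Design, Design's earliest start moves from 3 to 0.
New critical path: Design→Menu→Inspection = 6+8+8 = 22 ⇒ 22 weeks.

22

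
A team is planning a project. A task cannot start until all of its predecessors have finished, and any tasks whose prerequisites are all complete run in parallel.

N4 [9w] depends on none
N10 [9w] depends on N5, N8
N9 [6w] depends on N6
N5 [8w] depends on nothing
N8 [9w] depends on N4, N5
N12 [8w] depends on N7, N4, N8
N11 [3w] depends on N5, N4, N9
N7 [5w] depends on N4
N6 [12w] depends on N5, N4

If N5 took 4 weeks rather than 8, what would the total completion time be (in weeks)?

As given, the longest chain is N4→N6→N9→N11 = 9+12+6+3 = 30, so the finish is 30 weeks.
N5 has 1 week of float (longest path through it is 29).
The critical path is still N4→N6→N9→N11; finish is now 30 weeks.

30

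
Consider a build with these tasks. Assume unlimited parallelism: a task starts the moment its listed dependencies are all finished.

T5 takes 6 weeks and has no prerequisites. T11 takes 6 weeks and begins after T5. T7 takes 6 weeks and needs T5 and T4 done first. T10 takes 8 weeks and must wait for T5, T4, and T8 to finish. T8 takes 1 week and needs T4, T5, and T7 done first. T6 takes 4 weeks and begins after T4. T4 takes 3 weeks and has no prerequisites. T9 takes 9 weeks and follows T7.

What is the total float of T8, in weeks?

0

The longest chain is T5→T7→T8→T10 = 6+6+1+8 = 21; overall finish 21 weeks.
T8 finishes as early as 13 and must finish by 13.
Slack of T8 = 12 − 12 = 0 weeks.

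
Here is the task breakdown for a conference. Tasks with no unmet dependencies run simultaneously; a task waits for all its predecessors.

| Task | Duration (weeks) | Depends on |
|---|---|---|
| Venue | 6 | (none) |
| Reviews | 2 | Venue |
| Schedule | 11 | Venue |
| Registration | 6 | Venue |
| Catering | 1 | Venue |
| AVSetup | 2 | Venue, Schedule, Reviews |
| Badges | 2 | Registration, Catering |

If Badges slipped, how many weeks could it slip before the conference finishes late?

Venue→Schedule→AVSetup = 6+11+2 = 19 sets the makespan at 19 weeks.
Longest path through Badges: 14 weeks (earliest finish 14, latest finish 19).
Slack of Badges = 17 − 12 = 5 weeks.

5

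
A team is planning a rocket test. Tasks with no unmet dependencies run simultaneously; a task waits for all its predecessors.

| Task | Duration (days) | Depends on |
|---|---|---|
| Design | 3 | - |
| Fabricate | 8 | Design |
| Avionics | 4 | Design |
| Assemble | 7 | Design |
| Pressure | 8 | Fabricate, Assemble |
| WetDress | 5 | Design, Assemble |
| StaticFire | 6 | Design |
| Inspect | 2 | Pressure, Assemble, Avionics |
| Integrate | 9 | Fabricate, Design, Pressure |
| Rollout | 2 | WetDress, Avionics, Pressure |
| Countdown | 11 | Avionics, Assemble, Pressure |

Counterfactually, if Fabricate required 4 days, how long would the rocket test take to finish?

Baseline: Design→Fabricate→Pressure→Countdown = 3+8+8+11 = 30 → 30 days.
Since Fabricate is critical, the -4 change carries straight to that chain (now 26 days).
The binding chain switches to Design→Assemble→Pressure→Countdown = 3+7+8+11 = 29; finish 29 days.

29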